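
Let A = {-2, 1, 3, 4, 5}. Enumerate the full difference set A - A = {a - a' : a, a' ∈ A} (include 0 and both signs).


A - A = {a - a' : a, a' ∈ A}.
Compute a - a' for each ordered pair (a, a'):
a = -2: -2--2=0, -2-1=-3, -2-3=-5, -2-4=-6, -2-5=-7
a = 1: 1--2=3, 1-1=0, 1-3=-2, 1-4=-3, 1-5=-4
a = 3: 3--2=5, 3-1=2, 3-3=0, 3-4=-1, 3-5=-2
a = 4: 4--2=6, 4-1=3, 4-3=1, 4-4=0, 4-5=-1
a = 5: 5--2=7, 5-1=4, 5-3=2, 5-4=1, 5-5=0
Collecting distinct values (and noting 0 appears from a-a):
A - A = {-7, -6, -5, -4, -3, -2, -1, 0, 1, 2, 3, 4, 5, 6, 7}
|A - A| = 15

A - A = {-7, -6, -5, -4, -3, -2, -1, 0, 1, 2, 3, 4, 5, 6, 7}


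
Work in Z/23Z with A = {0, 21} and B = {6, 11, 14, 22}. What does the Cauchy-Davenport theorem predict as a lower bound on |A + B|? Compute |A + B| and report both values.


Cauchy-Davenport: |A + B| ≥ min(p, |A| + |B| - 1) for A, B nonempty in Z/pZ.
|A| = 2, |B| = 4, p = 23.
CD lower bound = min(23, 2 + 4 - 1) = min(23, 5) = 5.
Compute A + B mod 23 directly:
a = 0: 0+6=6, 0+11=11, 0+14=14, 0+22=22
a = 21: 21+6=4, 21+11=9, 21+14=12, 21+22=20
A + B = {4, 6, 9, 11, 12, 14, 20, 22}, so |A + B| = 8.
Verify: 8 ≥ 5? Yes ✓.

CD lower bound = 5, actual |A + B| = 8.


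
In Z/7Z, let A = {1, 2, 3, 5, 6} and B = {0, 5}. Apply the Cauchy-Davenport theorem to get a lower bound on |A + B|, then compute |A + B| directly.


Cauchy-Davenport: |A + B| ≥ min(p, |A| + |B| - 1) for A, B nonempty in Z/pZ.
|A| = 5, |B| = 2, p = 7.
CD lower bound = min(7, 5 + 2 - 1) = min(7, 6) = 6.
Compute A + B mod 7 directly:
a = 1: 1+0=1, 1+5=6
a = 2: 2+0=2, 2+5=0
a = 3: 3+0=3, 3+5=1
a = 5: 5+0=5, 5+5=3
a = 6: 6+0=6, 6+5=4
A + B = {0, 1, 2, 3, 4, 5, 6}, so |A + B| = 7.
Verify: 7 ≥ 6? Yes ✓.

CD lower bound = 6, actual |A + B| = 7.


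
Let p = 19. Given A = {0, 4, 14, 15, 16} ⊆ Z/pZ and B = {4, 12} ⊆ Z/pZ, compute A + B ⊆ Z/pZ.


Work in Z/19Z: reduce every sum a + b modulo 19.
Enumerate all 10 pairs:
a = 0: 0+4=4, 0+12=12
a = 4: 4+4=8, 4+12=16
a = 14: 14+4=18, 14+12=7
a = 15: 15+4=0, 15+12=8
a = 16: 16+4=1, 16+12=9
Distinct residues collected: {0, 1, 4, 7, 8, 9, 12, 16, 18}
|A + B| = 9 (out of 19 total residues).

A + B = {0, 1, 4, 7, 8, 9, 12, 16, 18}


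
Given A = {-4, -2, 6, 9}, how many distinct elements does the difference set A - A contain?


A - A = {a - a' : a, a' ∈ A}; |A| = 4.
Bounds: 2|A|-1 ≤ |A - A| ≤ |A|² - |A| + 1, i.e. 7 ≤ |A - A| ≤ 13.
Note: 0 ∈ A - A always (from a - a). The set is symmetric: if d ∈ A - A then -d ∈ A - A.
Enumerate nonzero differences d = a - a' with a > a' (then include -d):
Positive differences: {2, 3, 8, 10, 11, 13}
Full difference set: {0} ∪ (positive diffs) ∪ (negative diffs).
|A - A| = 1 + 2·6 = 13 (matches direct enumeration: 13).

|A - A| = 13


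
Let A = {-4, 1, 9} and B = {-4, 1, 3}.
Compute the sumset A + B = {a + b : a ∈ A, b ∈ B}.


A + B = {a + b : a ∈ A, b ∈ B}.
Enumerate all |A|·|B| = 3·3 = 9 pairs (a, b) and collect distinct sums.
a = -4: -4+-4=-8, -4+1=-3, -4+3=-1
a = 1: 1+-4=-3, 1+1=2, 1+3=4
a = 9: 9+-4=5, 9+1=10, 9+3=12
Collecting distinct sums: A + B = {-8, -3, -1, 2, 4, 5, 10, 12}
|A + B| = 8

A + B = {-8, -3, -1, 2, 4, 5, 10, 12}


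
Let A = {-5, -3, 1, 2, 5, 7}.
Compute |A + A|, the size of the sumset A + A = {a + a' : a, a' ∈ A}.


A + A = {a + a' : a, a' ∈ A}; |A| = 6.
General bounds: 2|A| - 1 ≤ |A + A| ≤ |A|(|A|+1)/2, i.e. 11 ≤ |A + A| ≤ 21.
Lower bound 2|A|-1 is attained iff A is an arithmetic progression.
Enumerate sums a + a' for a ≤ a' (symmetric, so this suffices):
a = -5: -5+-5=-10, -5+-3=-8, -5+1=-4, -5+2=-3, -5+5=0, -5+7=2
a = -3: -3+-3=-6, -3+1=-2, -3+2=-1, -3+5=2, -3+7=4
a = 1: 1+1=2, 1+2=3, 1+5=6, 1+7=8
a = 2: 2+2=4, 2+5=7, 2+7=9
a = 5: 5+5=10, 5+7=12
a = 7: 7+7=14
Distinct sums: {-10, -8, -6, -4, -3, -2, -1, 0, 2, 3, 4, 6, 7, 8, 9, 10, 12, 14}
|A + A| = 18

|A + A| = 18


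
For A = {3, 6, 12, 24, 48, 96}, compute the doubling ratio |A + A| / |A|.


|A| = 6.
Compute A + A by enumerating all 36 pairs.
A + A = {6, 9, 12, 15, 18, 24, 27, 30, 36, 48, 51, 54, 60, 72, 96, 99, 102, 108, 120, 144, 192}, so |A + A| = 21.
K = |A + A| / |A| = 21/6 = 7/2 ≈ 3.5000.
Reference: AP of size 6 gives K = 11/6 ≈ 1.8333; a fully generic set of size 6 gives K ≈ 3.5000.

|A| = 6, |A + A| = 21, K = 21/6 = 7/2.


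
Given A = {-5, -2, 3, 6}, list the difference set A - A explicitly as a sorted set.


A - A = {a - a' : a, a' ∈ A}.
Compute a - a' for each ordered pair (a, a'):
a = -5: -5--5=0, -5--2=-3, -5-3=-8, -5-6=-11
a = -2: -2--5=3, -2--2=0, -2-3=-5, -2-6=-8
a = 3: 3--5=8, 3--2=5, 3-3=0, 3-6=-3
a = 6: 6--5=11, 6--2=8, 6-3=3, 6-6=0
Collecting distinct values (and noting 0 appears from a-a):
A - A = {-11, -8, -5, -3, 0, 3, 5, 8, 11}
|A - A| = 9

A - A = {-11, -8, -5, -3, 0, 3, 5, 8, 11}


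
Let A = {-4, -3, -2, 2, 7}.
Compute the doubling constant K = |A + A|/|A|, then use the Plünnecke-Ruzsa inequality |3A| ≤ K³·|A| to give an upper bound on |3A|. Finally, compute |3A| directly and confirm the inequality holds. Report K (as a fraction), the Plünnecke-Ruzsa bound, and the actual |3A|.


|A| = 5.
Step 1: Compute A + A by enumerating all 25 pairs.
A + A = {-8, -7, -6, -5, -4, -2, -1, 0, 3, 4, 5, 9, 14}, so |A + A| = 13.
Step 2: Doubling constant K = |A + A|/|A| = 13/5 = 13/5 ≈ 2.6000.
Step 3: Plünnecke-Ruzsa gives |3A| ≤ K³·|A| = (2.6000)³ · 5 ≈ 87.8800.
Step 4: Compute 3A = A + A + A directly by enumerating all triples (a,b,c) ∈ A³; |3A| = 24.
Step 5: Check 24 ≤ 87.8800? Yes ✓.

K = 13/5, Plünnecke-Ruzsa bound K³|A| ≈ 87.8800, |3A| = 24, inequality holds.


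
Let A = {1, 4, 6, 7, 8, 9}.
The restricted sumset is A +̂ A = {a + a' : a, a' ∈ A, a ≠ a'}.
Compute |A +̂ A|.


Restricted sumset: A +̂ A = {a + a' : a ∈ A, a' ∈ A, a ≠ a'}.
Equivalently, take A + A and drop any sum 2a that is achievable ONLY as a + a for a ∈ A (i.e. sums representable only with equal summands).
Enumerate pairs (a, a') with a < a' (symmetric, so each unordered pair gives one sum; this covers all a ≠ a'):
  1 + 4 = 5
  1 + 6 = 7
  1 + 7 = 8
  1 + 8 = 9
  1 + 9 = 10
  4 + 6 = 10
  4 + 7 = 11
  4 + 8 = 12
  4 + 9 = 13
  6 + 7 = 13
  6 + 8 = 14
  6 + 9 = 15
  7 + 8 = 15
  7 + 9 = 16
  8 + 9 = 17
Collected distinct sums: {5, 7, 8, 9, 10, 11, 12, 13, 14, 15, 16, 17}
|A +̂ A| = 12
(Reference bound: |A +̂ A| ≥ 2|A| - 3 for |A| ≥ 2, with |A| = 6 giving ≥ 9.)

|A +̂ A| = 12


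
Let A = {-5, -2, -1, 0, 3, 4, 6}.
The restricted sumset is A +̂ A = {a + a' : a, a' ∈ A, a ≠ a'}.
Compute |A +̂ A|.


Restricted sumset: A +̂ A = {a + a' : a ∈ A, a' ∈ A, a ≠ a'}.
Equivalently, take A + A and drop any sum 2a that is achievable ONLY as a + a for a ∈ A (i.e. sums representable only with equal summands).
Enumerate pairs (a, a') with a < a' (symmetric, so each unordered pair gives one sum; this covers all a ≠ a'):
  -5 + -2 = -7
  -5 + -1 = -6
  -5 + 0 = -5
  -5 + 3 = -2
  -5 + 4 = -1
  -5 + 6 = 1
  -2 + -1 = -3
  -2 + 0 = -2
  -2 + 3 = 1
  -2 + 4 = 2
  -2 + 6 = 4
  -1 + 0 = -1
  -1 + 3 = 2
  -1 + 4 = 3
  -1 + 6 = 5
  0 + 3 = 3
  0 + 4 = 4
  0 + 6 = 6
  3 + 4 = 7
  3 + 6 = 9
  4 + 6 = 10
Collected distinct sums: {-7, -6, -5, -3, -2, -1, 1, 2, 3, 4, 5, 6, 7, 9, 10}
|A +̂ A| = 15
(Reference bound: |A +̂ A| ≥ 2|A| - 3 for |A| ≥ 2, with |A| = 7 giving ≥ 11.)

|A +̂ A| = 15


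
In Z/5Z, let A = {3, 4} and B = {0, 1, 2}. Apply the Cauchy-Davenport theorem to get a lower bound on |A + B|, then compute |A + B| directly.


Cauchy-Davenport: |A + B| ≥ min(p, |A| + |B| - 1) for A, B nonempty in Z/pZ.
|A| = 2, |B| = 3, p = 5.
CD lower bound = min(5, 2 + 3 - 1) = min(5, 4) = 4.
Compute A + B mod 5 directly:
a = 3: 3+0=3, 3+1=4, 3+2=0
a = 4: 4+0=4, 4+1=0, 4+2=1
A + B = {0, 1, 3, 4}, so |A + B| = 4.
Verify: 4 ≥ 4? Yes ✓.

CD lower bound = 4, actual |A + B| = 4.


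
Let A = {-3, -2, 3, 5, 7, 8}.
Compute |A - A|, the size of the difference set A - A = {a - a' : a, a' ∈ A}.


A - A = {a - a' : a, a' ∈ A}; |A| = 6.
Bounds: 2|A|-1 ≤ |A - A| ≤ |A|² - |A| + 1, i.e. 11 ≤ |A - A| ≤ 31.
Note: 0 ∈ A - A always (from a - a). The set is symmetric: if d ∈ A - A then -d ∈ A - A.
Enumerate nonzero differences d = a - a' with a > a' (then include -d):
Positive differences: {1, 2, 3, 4, 5, 6, 7, 8, 9, 10, 11}
Full difference set: {0} ∪ (positive diffs) ∪ (negative diffs).
|A - A| = 1 + 2·11 = 23 (matches direct enumeration: 23).

|A - A| = 23


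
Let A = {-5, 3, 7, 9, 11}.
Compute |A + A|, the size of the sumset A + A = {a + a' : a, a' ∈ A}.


A + A = {a + a' : a, a' ∈ A}; |A| = 5.
General bounds: 2|A| - 1 ≤ |A + A| ≤ |A|(|A|+1)/2, i.e. 9 ≤ |A + A| ≤ 15.
Lower bound 2|A|-1 is attained iff A is an arithmetic progression.
Enumerate sums a + a' for a ≤ a' (symmetric, so this suffices):
a = -5: -5+-5=-10, -5+3=-2, -5+7=2, -5+9=4, -5+11=6
a = 3: 3+3=6, 3+7=10, 3+9=12, 3+11=14
a = 7: 7+7=14, 7+9=16, 7+11=18
a = 9: 9+9=18, 9+11=20
a = 11: 11+11=22
Distinct sums: {-10, -2, 2, 4, 6, 10, 12, 14, 16, 18, 20, 22}
|A + A| = 12

|A + A| = 12


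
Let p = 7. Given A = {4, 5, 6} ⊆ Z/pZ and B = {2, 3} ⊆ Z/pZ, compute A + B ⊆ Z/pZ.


Work in Z/7Z: reduce every sum a + b modulo 7.
Enumerate all 6 pairs:
a = 4: 4+2=6, 4+3=0
a = 5: 5+2=0, 5+3=1
a = 6: 6+2=1, 6+3=2
Distinct residues collected: {0, 1, 2, 6}
|A + B| = 4 (out of 7 total residues).

A + B = {0, 1, 2, 6}


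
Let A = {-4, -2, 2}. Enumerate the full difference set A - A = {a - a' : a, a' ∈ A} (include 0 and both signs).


A - A = {a - a' : a, a' ∈ A}.
Compute a - a' for each ordered pair (a, a'):
a = -4: -4--4=0, -4--2=-2, -4-2=-6
a = -2: -2--4=2, -2--2=0, -2-2=-4
a = 2: 2--4=6, 2--2=4, 2-2=0
Collecting distinct values (and noting 0 appears from a-a):
A - A = {-6, -4, -2, 0, 2, 4, 6}
|A - A| = 7

A - A = {-6, -4, -2, 0, 2, 4, 6}


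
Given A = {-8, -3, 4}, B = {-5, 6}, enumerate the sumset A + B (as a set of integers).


A + B = {a + b : a ∈ A, b ∈ B}.
Enumerate all |A|·|B| = 3·2 = 6 pairs (a, b) and collect distinct sums.
a = -8: -8+-5=-13, -8+6=-2
a = -3: -3+-5=-8, -3+6=3
a = 4: 4+-5=-1, 4+6=10
Collecting distinct sums: A + B = {-13, -8, -2, -1, 3, 10}
|A + B| = 6

A + B = {-13, -8, -2, -1, 3, 10}


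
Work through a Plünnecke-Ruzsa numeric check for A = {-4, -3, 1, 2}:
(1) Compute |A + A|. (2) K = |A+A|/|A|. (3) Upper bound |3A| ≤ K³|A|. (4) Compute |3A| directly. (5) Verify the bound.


|A| = 4.
Step 1: Compute A + A by enumerating all 16 pairs.
A + A = {-8, -7, -6, -3, -2, -1, 2, 3, 4}, so |A + A| = 9.
Step 2: Doubling constant K = |A + A|/|A| = 9/4 = 9/4 ≈ 2.2500.
Step 3: Plünnecke-Ruzsa gives |3A| ≤ K³·|A| = (2.2500)³ · 4 ≈ 45.5625.
Step 4: Compute 3A = A + A + A directly by enumerating all triples (a,b,c) ∈ A³; |3A| = 16.
Step 5: Check 16 ≤ 45.5625? Yes ✓.

K = 9/4, Plünnecke-Ruzsa bound K³|A| ≈ 45.5625, |3A| = 16, inequality holds.


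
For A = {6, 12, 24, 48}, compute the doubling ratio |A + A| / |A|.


|A| = 4.
Compute A + A by enumerating all 16 pairs.
A + A = {12, 18, 24, 30, 36, 48, 54, 60, 72, 96}, so |A + A| = 10.
K = |A + A| / |A| = 10/4 = 5/2 ≈ 2.5000.
Reference: AP of size 4 gives K = 7/4 ≈ 1.7500; a fully generic set of size 4 gives K ≈ 2.5000.

|A| = 4, |A + A| = 10, K = 10/4 = 5/2.


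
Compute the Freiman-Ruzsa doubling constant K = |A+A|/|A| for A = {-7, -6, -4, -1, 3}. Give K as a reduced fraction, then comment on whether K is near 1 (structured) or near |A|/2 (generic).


|A| = 5.
Compute A + A by enumerating all 25 pairs.
A + A = {-14, -13, -12, -11, -10, -8, -7, -5, -4, -3, -2, -1, 2, 6}, so |A + A| = 14.
K = |A + A| / |A| = 14/5 (already in lowest terms) ≈ 2.8000.
Reference: AP of size 5 gives K = 9/5 ≈ 1.8000; a fully generic set of size 5 gives K ≈ 3.0000.

|A| = 5, |A + A| = 14, K = 14/5.


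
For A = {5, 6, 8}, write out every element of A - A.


A - A = {a - a' : a, a' ∈ A}.
Compute a - a' for each ordered pair (a, a'):
a = 5: 5-5=0, 5-6=-1, 5-8=-3
a = 6: 6-5=1, 6-6=0, 6-8=-2
a = 8: 8-5=3, 8-6=2, 8-8=0
Collecting distinct values (and noting 0 appears from a-a):
A - A = {-3, -2, -1, 0, 1, 2, 3}
|A - A| = 7

A - A = {-3, -2, -1, 0, 1, 2, 3}


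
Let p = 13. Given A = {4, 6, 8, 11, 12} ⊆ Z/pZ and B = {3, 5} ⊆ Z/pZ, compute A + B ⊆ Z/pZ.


Work in Z/13Z: reduce every sum a + b modulo 13.
Enumerate all 10 pairs:
a = 4: 4+3=7, 4+5=9
a = 6: 6+3=9, 6+5=11
a = 8: 8+3=11, 8+5=0
a = 11: 11+3=1, 11+5=3
a = 12: 12+3=2, 12+5=4
Distinct residues collected: {0, 1, 2, 3, 4, 7, 9, 11}
|A + B| = 8 (out of 13 total residues).

A + B = {0, 1, 2, 3, 4, 7, 9, 11}


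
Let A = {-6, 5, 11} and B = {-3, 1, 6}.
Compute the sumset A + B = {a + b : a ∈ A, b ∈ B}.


A + B = {a + b : a ∈ A, b ∈ B}.
Enumerate all |A|·|B| = 3·3 = 9 pairs (a, b) and collect distinct sums.
a = -6: -6+-3=-9, -6+1=-5, -6+6=0
a = 5: 5+-3=2, 5+1=6, 5+6=11
a = 11: 11+-3=8, 11+1=12, 11+6=17
Collecting distinct sums: A + B = {-9, -5, 0, 2, 6, 8, 11, 12, 17}
|A + B| = 9

A + B = {-9, -5, 0, 2, 6, 8, 11, 12, 17}


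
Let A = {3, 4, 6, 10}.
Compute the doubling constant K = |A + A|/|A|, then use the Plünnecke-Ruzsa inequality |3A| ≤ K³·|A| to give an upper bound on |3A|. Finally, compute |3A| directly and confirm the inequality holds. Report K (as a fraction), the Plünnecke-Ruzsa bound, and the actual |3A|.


|A| = 4.
Step 1: Compute A + A by enumerating all 16 pairs.
A + A = {6, 7, 8, 9, 10, 12, 13, 14, 16, 20}, so |A + A| = 10.
Step 2: Doubling constant K = |A + A|/|A| = 10/4 = 10/4 ≈ 2.5000.
Step 3: Plünnecke-Ruzsa gives |3A| ≤ K³·|A| = (2.5000)³ · 4 ≈ 62.5000.
Step 4: Compute 3A = A + A + A directly by enumerating all triples (a,b,c) ∈ A³; |3A| = 17.
Step 5: Check 17 ≤ 62.5000? Yes ✓.

K = 10/4, Plünnecke-Ruzsa bound K³|A| ≈ 62.5000, |3A| = 17, inequality holds.


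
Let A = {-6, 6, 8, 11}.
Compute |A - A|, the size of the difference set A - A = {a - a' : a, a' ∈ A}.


A - A = {a - a' : a, a' ∈ A}; |A| = 4.
Bounds: 2|A|-1 ≤ |A - A| ≤ |A|² - |A| + 1, i.e. 7 ≤ |A - A| ≤ 13.
Note: 0 ∈ A - A always (from a - a). The set is symmetric: if d ∈ A - A then -d ∈ A - A.
Enumerate nonzero differences d = a - a' with a > a' (then include -d):
Positive differences: {2, 3, 5, 12, 14, 17}
Full difference set: {0} ∪ (positive diffs) ∪ (negative diffs).
|A - A| = 1 + 2·6 = 13 (matches direct enumeration: 13).

|A - A| = 13


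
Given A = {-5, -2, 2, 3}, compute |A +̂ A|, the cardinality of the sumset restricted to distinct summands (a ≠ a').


Restricted sumset: A +̂ A = {a + a' : a ∈ A, a' ∈ A, a ≠ a'}.
Equivalently, take A + A and drop any sum 2a that is achievable ONLY as a + a for a ∈ A (i.e. sums representable only with equal summands).
Enumerate pairs (a, a') with a < a' (symmetric, so each unordered pair gives one sum; this covers all a ≠ a'):
  -5 + -2 = -7
  -5 + 2 = -3
  -5 + 3 = -2
  -2 + 2 = 0
  -2 + 3 = 1
  2 + 3 = 5
Collected distinct sums: {-7, -3, -2, 0, 1, 5}
|A +̂ A| = 6
(Reference bound: |A +̂ A| ≥ 2|A| - 3 for |A| ≥ 2, with |A| = 4 giving ≥ 5.)

|A +̂ A| = 6


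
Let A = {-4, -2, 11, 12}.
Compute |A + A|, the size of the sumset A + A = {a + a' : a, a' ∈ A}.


A + A = {a + a' : a, a' ∈ A}; |A| = 4.
General bounds: 2|A| - 1 ≤ |A + A| ≤ |A|(|A|+1)/2, i.e. 7 ≤ |A + A| ≤ 10.
Lower bound 2|A|-1 is attained iff A is an arithmetic progression.
Enumerate sums a + a' for a ≤ a' (symmetric, so this suffices):
a = -4: -4+-4=-8, -4+-2=-6, -4+11=7, -4+12=8
a = -2: -2+-2=-4, -2+11=9, -2+12=10
a = 11: 11+11=22, 11+12=23
a = 12: 12+12=24
Distinct sums: {-8, -6, -4, 7, 8, 9, 10, 22, 23, 24}
|A + A| = 10

|A + A| = 10


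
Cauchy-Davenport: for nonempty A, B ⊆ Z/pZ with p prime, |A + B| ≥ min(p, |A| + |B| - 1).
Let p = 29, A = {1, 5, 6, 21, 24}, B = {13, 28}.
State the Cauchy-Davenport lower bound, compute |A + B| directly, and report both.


Cauchy-Davenport: |A + B| ≥ min(p, |A| + |B| - 1) for A, B nonempty in Z/pZ.
|A| = 5, |B| = 2, p = 29.
CD lower bound = min(29, 5 + 2 - 1) = min(29, 6) = 6.
Compute A + B mod 29 directly:
a = 1: 1+13=14, 1+28=0
a = 5: 5+13=18, 5+28=4
a = 6: 6+13=19, 6+28=5
a = 21: 21+13=5, 21+28=20
a = 24: 24+13=8, 24+28=23
A + B = {0, 4, 5, 8, 14, 18, 19, 20, 23}, so |A + B| = 9.
Verify: 9 ≥ 6? Yes ✓.

CD lower bound = 6, actual |A + B| = 9.


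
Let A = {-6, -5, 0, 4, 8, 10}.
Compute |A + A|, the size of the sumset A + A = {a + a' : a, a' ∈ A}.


A + A = {a + a' : a, a' ∈ A}; |A| = 6.
General bounds: 2|A| - 1 ≤ |A + A| ≤ |A|(|A|+1)/2, i.e. 11 ≤ |A + A| ≤ 21.
Lower bound 2|A|-1 is attained iff A is an arithmetic progression.
Enumerate sums a + a' for a ≤ a' (symmetric, so this suffices):
a = -6: -6+-6=-12, -6+-5=-11, -6+0=-6, -6+4=-2, -6+8=2, -6+10=4
a = -5: -5+-5=-10, -5+0=-5, -5+4=-1, -5+8=3, -5+10=5
a = 0: 0+0=0, 0+4=4, 0+8=8, 0+10=10
a = 4: 4+4=8, 4+8=12, 4+10=14
a = 8: 8+8=16, 8+10=18
a = 10: 10+10=20
Distinct sums: {-12, -11, -10, -6, -5, -2, -1, 0, 2, 3, 4, 5, 8, 10, 12, 14, 16, 18, 20}
|A + A| = 19

|A + A| = 19


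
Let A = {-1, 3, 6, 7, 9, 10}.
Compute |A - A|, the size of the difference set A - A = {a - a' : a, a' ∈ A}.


A - A = {a - a' : a, a' ∈ A}; |A| = 6.
Bounds: 2|A|-1 ≤ |A - A| ≤ |A|² - |A| + 1, i.e. 11 ≤ |A - A| ≤ 31.
Note: 0 ∈ A - A always (from a - a). The set is symmetric: if d ∈ A - A then -d ∈ A - A.
Enumerate nonzero differences d = a - a' with a > a' (then include -d):
Positive differences: {1, 2, 3, 4, 6, 7, 8, 10, 11}
Full difference set: {0} ∪ (positive diffs) ∪ (negative diffs).
|A - A| = 1 + 2·9 = 19 (matches direct enumeration: 19).

|A - A| = 19


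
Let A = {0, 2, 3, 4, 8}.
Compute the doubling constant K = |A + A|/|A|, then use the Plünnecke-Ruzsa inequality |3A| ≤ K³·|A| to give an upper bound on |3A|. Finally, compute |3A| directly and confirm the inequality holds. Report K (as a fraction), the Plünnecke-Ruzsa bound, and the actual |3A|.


|A| = 5.
Step 1: Compute A + A by enumerating all 25 pairs.
A + A = {0, 2, 3, 4, 5, 6, 7, 8, 10, 11, 12, 16}, so |A + A| = 12.
Step 2: Doubling constant K = |A + A|/|A| = 12/5 = 12/5 ≈ 2.4000.
Step 3: Plünnecke-Ruzsa gives |3A| ≤ K³·|A| = (2.4000)³ · 5 ≈ 69.1200.
Step 4: Compute 3A = A + A + A directly by enumerating all triples (a,b,c) ∈ A³; |3A| = 20.
Step 5: Check 20 ≤ 69.1200? Yes ✓.

K = 12/5, Plünnecke-Ruzsa bound K³|A| ≈ 69.1200, |3A| = 20, inequality holds.


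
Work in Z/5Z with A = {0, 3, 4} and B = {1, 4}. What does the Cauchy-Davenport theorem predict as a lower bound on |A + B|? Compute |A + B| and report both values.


Cauchy-Davenport: |A + B| ≥ min(p, |A| + |B| - 1) for A, B nonempty in Z/pZ.
|A| = 3, |B| = 2, p = 5.
CD lower bound = min(5, 3 + 2 - 1) = min(5, 4) = 4.
Compute A + B mod 5 directly:
a = 0: 0+1=1, 0+4=4
a = 3: 3+1=4, 3+4=2
a = 4: 4+1=0, 4+4=3
A + B = {0, 1, 2, 3, 4}, so |A + B| = 5.
Verify: 5 ≥ 4? Yes ✓.

CD lower bound = 4, actual |A + B| = 5.


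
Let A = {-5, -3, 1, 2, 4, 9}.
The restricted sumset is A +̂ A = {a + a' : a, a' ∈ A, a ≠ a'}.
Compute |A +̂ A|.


Restricted sumset: A +̂ A = {a + a' : a ∈ A, a' ∈ A, a ≠ a'}.
Equivalently, take A + A and drop any sum 2a that is achievable ONLY as a + a for a ∈ A (i.e. sums representable only with equal summands).
Enumerate pairs (a, a') with a < a' (symmetric, so each unordered pair gives one sum; this covers all a ≠ a'):
  -5 + -3 = -8
  -5 + 1 = -4
  -5 + 2 = -3
  -5 + 4 = -1
  -5 + 9 = 4
  -3 + 1 = -2
  -3 + 2 = -1
  -3 + 4 = 1
  -3 + 9 = 6
  1 + 2 = 3
  1 + 4 = 5
  1 + 9 = 10
  2 + 4 = 6
  2 + 9 = 11
  4 + 9 = 13
Collected distinct sums: {-8, -4, -3, -2, -1, 1, 3, 4, 5, 6, 10, 11, 13}
|A +̂ A| = 13
(Reference bound: |A +̂ A| ≥ 2|A| - 3 for |A| ≥ 2, with |A| = 6 giving ≥ 9.)

|A +̂ A| = 13


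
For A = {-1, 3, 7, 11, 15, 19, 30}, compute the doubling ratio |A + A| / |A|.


|A| = 7.
Compute A + A by enumerating all 49 pairs.
A + A = {-2, 2, 6, 10, 14, 18, 22, 26, 29, 30, 33, 34, 37, 38, 41, 45, 49, 60}, so |A + A| = 18.
K = |A + A| / |A| = 18/7 (already in lowest terms) ≈ 2.5714.
Reference: AP of size 7 gives K = 13/7 ≈ 1.8571; a fully generic set of size 7 gives K ≈ 4.0000.

|A| = 7, |A + A| = 18, K = 18/7.


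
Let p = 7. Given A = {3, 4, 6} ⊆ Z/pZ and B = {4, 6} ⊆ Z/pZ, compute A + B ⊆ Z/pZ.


Work in Z/7Z: reduce every sum a + b modulo 7.
Enumerate all 6 pairs:
a = 3: 3+4=0, 3+6=2
a = 4: 4+4=1, 4+6=3
a = 6: 6+4=3, 6+6=5
Distinct residues collected: {0, 1, 2, 3, 5}
|A + B| = 5 (out of 7 total residues).

A + B = {0, 1, 2, 3, 5}


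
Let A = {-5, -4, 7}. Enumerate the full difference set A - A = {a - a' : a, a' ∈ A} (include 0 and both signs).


A - A = {a - a' : a, a' ∈ A}.
Compute a - a' for each ordered pair (a, a'):
a = -5: -5--5=0, -5--4=-1, -5-7=-12
a = -4: -4--5=1, -4--4=0, -4-7=-11
a = 7: 7--5=12, 7--4=11, 7-7=0
Collecting distinct values (and noting 0 appears from a-a):
A - A = {-12, -11, -1, 0, 1, 11, 12}
|A - A| = 7

A - A = {-12, -11, -1, 0, 1, 11, 12}


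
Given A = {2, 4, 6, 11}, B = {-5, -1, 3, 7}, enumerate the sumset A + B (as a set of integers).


A + B = {a + b : a ∈ A, b ∈ B}.
Enumerate all |A|·|B| = 4·4 = 16 pairs (a, b) and collect distinct sums.
a = 2: 2+-5=-3, 2+-1=1, 2+3=5, 2+7=9
a = 4: 4+-5=-1, 4+-1=3, 4+3=7, 4+7=11
a = 6: 6+-5=1, 6+-1=5, 6+3=9, 6+7=13
a = 11: 11+-5=6, 11+-1=10, 11+3=14, 11+7=18
Collecting distinct sums: A + B = {-3, -1, 1, 3, 5, 6, 7, 9, 10, 11, 13, 14, 18}
|A + B| = 13

A + B = {-3, -1, 1, 3, 5, 6, 7, 9, 10, 11, 13, 14, 18}


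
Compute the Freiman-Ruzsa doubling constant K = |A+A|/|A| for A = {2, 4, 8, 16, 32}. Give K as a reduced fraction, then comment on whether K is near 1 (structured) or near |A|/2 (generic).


|A| = 5.
Compute A + A by enumerating all 25 pairs.
A + A = {4, 6, 8, 10, 12, 16, 18, 20, 24, 32, 34, 36, 40, 48, 64}, so |A + A| = 15.
K = |A + A| / |A| = 15/5 = 3/1 ≈ 3.0000.
Reference: AP of size 5 gives K = 9/5 ≈ 1.8000; a fully generic set of size 5 gives K ≈ 3.0000.

|A| = 5, |A + A| = 15, K = 15/5 = 3/1.


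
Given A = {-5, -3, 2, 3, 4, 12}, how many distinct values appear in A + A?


A + A = {a + a' : a, a' ∈ A}; |A| = 6.
General bounds: 2|A| - 1 ≤ |A + A| ≤ |A|(|A|+1)/2, i.e. 11 ≤ |A + A| ≤ 21.
Lower bound 2|A|-1 is attained iff A is an arithmetic progression.
Enumerate sums a + a' for a ≤ a' (symmetric, so this suffices):
a = -5: -5+-5=-10, -5+-3=-8, -5+2=-3, -5+3=-2, -5+4=-1, -5+12=7
a = -3: -3+-3=-6, -3+2=-1, -3+3=0, -3+4=1, -3+12=9
a = 2: 2+2=4, 2+3=5, 2+4=6, 2+12=14
a = 3: 3+3=6, 3+4=7, 3+12=15
a = 4: 4+4=8, 4+12=16
a = 12: 12+12=24
Distinct sums: {-10, -8, -6, -3, -2, -1, 0, 1, 4, 5, 6, 7, 8, 9, 14, 15, 16, 24}
|A + A| = 18

|A + A| = 18


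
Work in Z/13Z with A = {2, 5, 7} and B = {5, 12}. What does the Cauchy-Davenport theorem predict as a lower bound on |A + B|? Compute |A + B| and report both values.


Cauchy-Davenport: |A + B| ≥ min(p, |A| + |B| - 1) for A, B nonempty in Z/pZ.
|A| = 3, |B| = 2, p = 13.
CD lower bound = min(13, 3 + 2 - 1) = min(13, 4) = 4.
Compute A + B mod 13 directly:
a = 2: 2+5=7, 2+12=1
a = 5: 5+5=10, 5+12=4
a = 7: 7+5=12, 7+12=6
A + B = {1, 4, 6, 7, 10, 12}, so |A + B| = 6.
Verify: 6 ≥ 4? Yes ✓.

CD lower bound = 4, actual |A + B| = 6.


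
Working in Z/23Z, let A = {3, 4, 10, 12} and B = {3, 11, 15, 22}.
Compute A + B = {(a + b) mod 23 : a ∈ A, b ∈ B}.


Work in Z/23Z: reduce every sum a + b modulo 23.
Enumerate all 16 pairs:
a = 3: 3+3=6, 3+11=14, 3+15=18, 3+22=2
a = 4: 4+3=7, 4+11=15, 4+15=19, 4+22=3
a = 10: 10+3=13, 10+11=21, 10+15=2, 10+22=9
a = 12: 12+3=15, 12+11=0, 12+15=4, 12+22=11
Distinct residues collected: {0, 2, 3, 4, 6, 7, 9, 11, 13, 14, 15, 18, 19, 21}
|A + B| = 14 (out of 23 total residues).

A + B = {0, 2, 3, 4, 6, 7, 9, 11, 13, 14, 15, 18, 19, 21}


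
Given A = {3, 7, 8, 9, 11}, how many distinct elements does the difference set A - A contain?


A - A = {a - a' : a, a' ∈ A}; |A| = 5.
Bounds: 2|A|-1 ≤ |A - A| ≤ |A|² - |A| + 1, i.e. 9 ≤ |A - A| ≤ 21.
Note: 0 ∈ A - A always (from a - a). The set is symmetric: if d ∈ A - A then -d ∈ A - A.
Enumerate nonzero differences d = a - a' with a > a' (then include -d):
Positive differences: {1, 2, 3, 4, 5, 6, 8}
Full difference set: {0} ∪ (positive diffs) ∪ (negative diffs).
|A - A| = 1 + 2·7 = 15 (matches direct enumeration: 15).

|A - A| = 15


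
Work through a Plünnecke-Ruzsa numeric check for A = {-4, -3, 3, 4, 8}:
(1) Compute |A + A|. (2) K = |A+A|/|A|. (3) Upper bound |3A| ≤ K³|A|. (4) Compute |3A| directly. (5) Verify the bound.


|A| = 5.
Step 1: Compute A + A by enumerating all 25 pairs.
A + A = {-8, -7, -6, -1, 0, 1, 4, 5, 6, 7, 8, 11, 12, 16}, so |A + A| = 14.
Step 2: Doubling constant K = |A + A|/|A| = 14/5 = 14/5 ≈ 2.8000.
Step 3: Plünnecke-Ruzsa gives |3A| ≤ K³·|A| = (2.8000)³ · 5 ≈ 109.7600.
Step 4: Compute 3A = A + A + A directly by enumerating all triples (a,b,c) ∈ A³; |3A| = 27.
Step 5: Check 27 ≤ 109.7600? Yes ✓.

K = 14/5, Plünnecke-Ruzsa bound K³|A| ≈ 109.7600, |3A| = 27, inequality holds.


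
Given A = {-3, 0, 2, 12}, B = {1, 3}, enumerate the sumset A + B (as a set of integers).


A + B = {a + b : a ∈ A, b ∈ B}.
Enumerate all |A|·|B| = 4·2 = 8 pairs (a, b) and collect distinct sums.
a = -3: -3+1=-2, -3+3=0
a = 0: 0+1=1, 0+3=3
a = 2: 2+1=3, 2+3=5
a = 12: 12+1=13, 12+3=15
Collecting distinct sums: A + B = {-2, 0, 1, 3, 5, 13, 15}
|A + B| = 7

A + B = {-2, 0, 1, 3, 5, 13, 15}


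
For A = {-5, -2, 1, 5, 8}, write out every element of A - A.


A - A = {a - a' : a, a' ∈ A}.
Compute a - a' for each ordered pair (a, a'):
a = -5: -5--5=0, -5--2=-3, -5-1=-6, -5-5=-10, -5-8=-13
a = -2: -2--5=3, -2--2=0, -2-1=-3, -2-5=-7, -2-8=-10
a = 1: 1--5=6, 1--2=3, 1-1=0, 1-5=-4, 1-8=-7
a = 5: 5--5=10, 5--2=7, 5-1=4, 5-5=0, 5-8=-3
a = 8: 8--5=13, 8--2=10, 8-1=7, 8-5=3, 8-8=0
Collecting distinct values (and noting 0 appears from a-a):
A - A = {-13, -10, -7, -6, -4, -3, 0, 3, 4, 6, 7, 10, 13}
|A - A| = 13

A - A = {-13, -10, -7, -6, -4, -3, 0, 3, 4, 6, 7, 10, 13}


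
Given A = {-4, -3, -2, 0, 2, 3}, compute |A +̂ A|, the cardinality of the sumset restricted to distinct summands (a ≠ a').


Restricted sumset: A +̂ A = {a + a' : a ∈ A, a' ∈ A, a ≠ a'}.
Equivalently, take A + A and drop any sum 2a that is achievable ONLY as a + a for a ∈ A (i.e. sums representable only with equal summands).
Enumerate pairs (a, a') with a < a' (symmetric, so each unordered pair gives one sum; this covers all a ≠ a'):
  -4 + -3 = -7
  -4 + -2 = -6
  -4 + 0 = -4
  -4 + 2 = -2
  -4 + 3 = -1
  -3 + -2 = -5
  -3 + 0 = -3
  -3 + 2 = -1
  -3 + 3 = 0
  -2 + 0 = -2
  -2 + 2 = 0
  -2 + 3 = 1
  0 + 2 = 2
  0 + 3 = 3
  2 + 3 = 5
Collected distinct sums: {-7, -6, -5, -4, -3, -2, -1, 0, 1, 2, 3, 5}
|A +̂ A| = 12
(Reference bound: |A +̂ A| ≥ 2|A| - 3 for |A| ≥ 2, with |A| = 6 giving ≥ 9.)

|A +̂ A| = 12


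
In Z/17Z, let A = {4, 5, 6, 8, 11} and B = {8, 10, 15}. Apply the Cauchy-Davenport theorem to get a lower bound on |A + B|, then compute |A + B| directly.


Cauchy-Davenport: |A + B| ≥ min(p, |A| + |B| - 1) for A, B nonempty in Z/pZ.
|A| = 5, |B| = 3, p = 17.
CD lower bound = min(17, 5 + 3 - 1) = min(17, 7) = 7.
Compute A + B mod 17 directly:
a = 4: 4+8=12, 4+10=14, 4+15=2
a = 5: 5+8=13, 5+10=15, 5+15=3
a = 6: 6+8=14, 6+10=16, 6+15=4
a = 8: 8+8=16, 8+10=1, 8+15=6
a = 11: 11+8=2, 11+10=4, 11+15=9
A + B = {1, 2, 3, 4, 6, 9, 12, 13, 14, 15, 16}, so |A + B| = 11.
Verify: 11 ≥ 7? Yes ✓.

CD lower bound = 7, actual |A + B| = 11.


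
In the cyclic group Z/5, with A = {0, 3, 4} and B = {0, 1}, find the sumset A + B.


Work in Z/5Z: reduce every sum a + b modulo 5.
Enumerate all 6 pairs:
a = 0: 0+0=0, 0+1=1
a = 3: 3+0=3, 3+1=4
a = 4: 4+0=4, 4+1=0
Distinct residues collected: {0, 1, 3, 4}
|A + B| = 4 (out of 5 total residues).

A + B = {0, 1, 3, 4}


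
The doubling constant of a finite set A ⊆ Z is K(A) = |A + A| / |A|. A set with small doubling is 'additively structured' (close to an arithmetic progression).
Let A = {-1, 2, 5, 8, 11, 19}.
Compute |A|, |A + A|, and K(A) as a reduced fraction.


|A| = 6.
Compute A + A by enumerating all 36 pairs.
A + A = {-2, 1, 4, 7, 10, 13, 16, 18, 19, 21, 22, 24, 27, 30, 38}, so |A + A| = 15.
K = |A + A| / |A| = 15/6 = 5/2 ≈ 2.5000.
Reference: AP of size 6 gives K = 11/6 ≈ 1.8333; a fully generic set of size 6 gives K ≈ 3.5000.

|A| = 6, |A + A| = 15, K = 15/6 = 5/2.


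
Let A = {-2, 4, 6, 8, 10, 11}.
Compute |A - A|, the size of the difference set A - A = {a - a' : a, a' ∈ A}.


A - A = {a - a' : a, a' ∈ A}; |A| = 6.
Bounds: 2|A|-1 ≤ |A - A| ≤ |A|² - |A| + 1, i.e. 11 ≤ |A - A| ≤ 31.
Note: 0 ∈ A - A always (from a - a). The set is symmetric: if d ∈ A - A then -d ∈ A - A.
Enumerate nonzero differences d = a - a' with a > a' (then include -d):
Positive differences: {1, 2, 3, 4, 5, 6, 7, 8, 10, 12, 13}
Full difference set: {0} ∪ (positive diffs) ∪ (negative diffs).
|A - A| = 1 + 2·11 = 23 (matches direct enumeration: 23).

|A - A| = 23


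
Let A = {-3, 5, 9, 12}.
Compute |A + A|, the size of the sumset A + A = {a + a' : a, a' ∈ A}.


A + A = {a + a' : a, a' ∈ A}; |A| = 4.
General bounds: 2|A| - 1 ≤ |A + A| ≤ |A|(|A|+1)/2, i.e. 7 ≤ |A + A| ≤ 10.
Lower bound 2|A|-1 is attained iff A is an arithmetic progression.
Enumerate sums a + a' for a ≤ a' (symmetric, so this suffices):
a = -3: -3+-3=-6, -3+5=2, -3+9=6, -3+12=9
a = 5: 5+5=10, 5+9=14, 5+12=17
a = 9: 9+9=18, 9+12=21
a = 12: 12+12=24
Distinct sums: {-6, 2, 6, 9, 10, 14, 17, 18, 21, 24}
|A + A| = 10

|A + A| = 10


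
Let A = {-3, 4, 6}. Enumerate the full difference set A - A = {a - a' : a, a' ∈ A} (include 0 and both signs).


A - A = {a - a' : a, a' ∈ A}.
Compute a - a' for each ordered pair (a, a'):
a = -3: -3--3=0, -3-4=-7, -3-6=-9
a = 4: 4--3=7, 4-4=0, 4-6=-2
a = 6: 6--3=9, 6-4=2, 6-6=0
Collecting distinct values (and noting 0 appears from a-a):
A - A = {-9, -7, -2, 0, 2, 7, 9}
|A - A| = 7

A - A = {-9, -7, -2, 0, 2, 7, 9}


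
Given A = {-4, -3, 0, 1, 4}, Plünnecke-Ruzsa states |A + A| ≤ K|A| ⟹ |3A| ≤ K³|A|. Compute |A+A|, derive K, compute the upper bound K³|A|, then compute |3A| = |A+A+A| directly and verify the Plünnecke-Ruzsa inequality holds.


|A| = 5.
Step 1: Compute A + A by enumerating all 25 pairs.
A + A = {-8, -7, -6, -4, -3, -2, 0, 1, 2, 4, 5, 8}, so |A + A| = 12.
Step 2: Doubling constant K = |A + A|/|A| = 12/5 = 12/5 ≈ 2.4000.
Step 3: Plünnecke-Ruzsa gives |3A| ≤ K³·|A| = (2.4000)³ · 5 ≈ 69.1200.
Step 4: Compute 3A = A + A + A directly by enumerating all triples (a,b,c) ∈ A³; |3A| = 22.
Step 5: Check 22 ≤ 69.1200? Yes ✓.

K = 12/5, Plünnecke-Ruzsa bound K³|A| ≈ 69.1200, |3A| = 22, inequality holds.


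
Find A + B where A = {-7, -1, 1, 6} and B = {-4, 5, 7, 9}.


A + B = {a + b : a ∈ A, b ∈ B}.
Enumerate all |A|·|B| = 4·4 = 16 pairs (a, b) and collect distinct sums.
a = -7: -7+-4=-11, -7+5=-2, -7+7=0, -7+9=2
a = -1: -1+-4=-5, -1+5=4, -1+7=6, -1+9=8
a = 1: 1+-4=-3, 1+5=6, 1+7=8, 1+9=10
a = 6: 6+-4=2, 6+5=11, 6+7=13, 6+9=15
Collecting distinct sums: A + B = {-11, -5, -3, -2, 0, 2, 4, 6, 8, 10, 11, 13, 15}
|A + B| = 13

A + B = {-11, -5, -3, -2, 0, 2, 4, 6, 8, 10, 11, 13, 15}


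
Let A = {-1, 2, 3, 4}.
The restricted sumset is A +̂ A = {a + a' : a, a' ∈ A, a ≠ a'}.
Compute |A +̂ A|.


Restricted sumset: A +̂ A = {a + a' : a ∈ A, a' ∈ A, a ≠ a'}.
Equivalently, take A + A and drop any sum 2a that is achievable ONLY as a + a for a ∈ A (i.e. sums representable only with equal summands).
Enumerate pairs (a, a') with a < a' (symmetric, so each unordered pair gives one sum; this covers all a ≠ a'):
  -1 + 2 = 1
  -1 + 3 = 2
  -1 + 4 = 3
  2 + 3 = 5
  2 + 4 = 6
  3 + 4 = 7
Collected distinct sums: {1, 2, 3, 5, 6, 7}
|A +̂ A| = 6
(Reference bound: |A +̂ A| ≥ 2|A| - 3 for |A| ≥ 2, with |A| = 4 giving ≥ 5.)

|A +̂ A| = 6


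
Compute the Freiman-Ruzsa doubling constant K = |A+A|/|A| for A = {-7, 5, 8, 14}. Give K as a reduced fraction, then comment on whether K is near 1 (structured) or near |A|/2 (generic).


|A| = 4.
Compute A + A by enumerating all 16 pairs.
A + A = {-14, -2, 1, 7, 10, 13, 16, 19, 22, 28}, so |A + A| = 10.
K = |A + A| / |A| = 10/4 = 5/2 ≈ 2.5000.
Reference: AP of size 4 gives K = 7/4 ≈ 1.7500; a fully generic set of size 4 gives K ≈ 2.5000.

|A| = 4, |A + A| = 10, K = 10/4 = 5/2.


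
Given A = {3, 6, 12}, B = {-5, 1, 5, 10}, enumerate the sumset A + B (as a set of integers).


A + B = {a + b : a ∈ A, b ∈ B}.
Enumerate all |A|·|B| = 3·4 = 12 pairs (a, b) and collect distinct sums.
a = 3: 3+-5=-2, 3+1=4, 3+5=8, 3+10=13
a = 6: 6+-5=1, 6+1=7, 6+5=11, 6+10=16
a = 12: 12+-5=7, 12+1=13, 12+5=17, 12+10=22
Collecting distinct sums: A + B = {-2, 1, 4, 7, 8, 11, 13, 16, 17, 22}
|A + B| = 10

A + B = {-2, 1, 4, 7, 8, 11, 13, 16, 17, 22}


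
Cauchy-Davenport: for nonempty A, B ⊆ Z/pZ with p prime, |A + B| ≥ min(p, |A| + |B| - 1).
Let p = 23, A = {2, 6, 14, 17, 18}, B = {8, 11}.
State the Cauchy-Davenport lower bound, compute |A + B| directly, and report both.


Cauchy-Davenport: |A + B| ≥ min(p, |A| + |B| - 1) for A, B nonempty in Z/pZ.
|A| = 5, |B| = 2, p = 23.
CD lower bound = min(23, 5 + 2 - 1) = min(23, 6) = 6.
Compute A + B mod 23 directly:
a = 2: 2+8=10, 2+11=13
a = 6: 6+8=14, 6+11=17
a = 14: 14+8=22, 14+11=2
a = 17: 17+8=2, 17+11=5
a = 18: 18+8=3, 18+11=6
A + B = {2, 3, 5, 6, 10, 13, 14, 17, 22}, so |A + B| = 9.
Verify: 9 ≥ 6? Yes ✓.

CD lower bound = 6, actual |A + B| = 9.


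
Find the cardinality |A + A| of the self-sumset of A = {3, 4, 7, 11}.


A + A = {a + a' : a, a' ∈ A}; |A| = 4.
General bounds: 2|A| - 1 ≤ |A + A| ≤ |A|(|A|+1)/2, i.e. 7 ≤ |A + A| ≤ 10.
Lower bound 2|A|-1 is attained iff A is an arithmetic progression.
Enumerate sums a + a' for a ≤ a' (symmetric, so this suffices):
a = 3: 3+3=6, 3+4=7, 3+7=10, 3+11=14
a = 4: 4+4=8, 4+7=11, 4+11=15
a = 7: 7+7=14, 7+11=18
a = 11: 11+11=22
Distinct sums: {6, 7, 8, 10, 11, 14, 15, 18, 22}
|A + A| = 9

|A + A| = 9


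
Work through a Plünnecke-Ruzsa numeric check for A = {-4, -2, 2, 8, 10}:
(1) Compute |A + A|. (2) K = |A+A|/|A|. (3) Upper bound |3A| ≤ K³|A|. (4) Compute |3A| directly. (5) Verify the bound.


|A| = 5.
Step 1: Compute A + A by enumerating all 25 pairs.
A + A = {-8, -6, -4, -2, 0, 4, 6, 8, 10, 12, 16, 18, 20}, so |A + A| = 13.
Step 2: Doubling constant K = |A + A|/|A| = 13/5 = 13/5 ≈ 2.6000.
Step 3: Plünnecke-Ruzsa gives |3A| ≤ K³·|A| = (2.6000)³ · 5 ≈ 87.8800.
Step 4: Compute 3A = A + A + A directly by enumerating all triples (a,b,c) ∈ A³; |3A| = 22.
Step 5: Check 22 ≤ 87.8800? Yes ✓.

K = 13/5, Plünnecke-Ruzsa bound K³|A| ≈ 87.8800, |3A| = 22, inequality holds.


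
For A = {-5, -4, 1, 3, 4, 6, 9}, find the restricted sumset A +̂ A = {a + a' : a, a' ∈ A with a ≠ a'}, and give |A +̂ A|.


Restricted sumset: A +̂ A = {a + a' : a ∈ A, a' ∈ A, a ≠ a'}.
Equivalently, take A + A and drop any sum 2a that is achievable ONLY as a + a for a ∈ A (i.e. sums representable only with equal summands).
Enumerate pairs (a, a') with a < a' (symmetric, so each unordered pair gives one sum; this covers all a ≠ a'):
  -5 + -4 = -9
  -5 + 1 = -4
  -5 + 3 = -2
  -5 + 4 = -1
  -5 + 6 = 1
  -5 + 9 = 4
  -4 + 1 = -3
  -4 + 3 = -1
  -4 + 4 = 0
  -4 + 6 = 2
  -4 + 9 = 5
  1 + 3 = 4
  1 + 4 = 5
  1 + 6 = 7
  1 + 9 = 10
  3 + 4 = 7
  3 + 6 = 9
  3 + 9 = 12
  4 + 6 = 10
  4 + 9 = 13
  6 + 9 = 15
Collected distinct sums: {-9, -4, -3, -2, -1, 0, 1, 2, 4, 5, 7, 9, 10, 12, 13, 15}
|A +̂ A| = 16
(Reference bound: |A +̂ A| ≥ 2|A| - 3 for |A| ≥ 2, with |A| = 7 giving ≥ 11.)

|A +̂ A| = 16


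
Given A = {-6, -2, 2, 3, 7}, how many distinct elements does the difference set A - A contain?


A - A = {a - a' : a, a' ∈ A}; |A| = 5.
Bounds: 2|A|-1 ≤ |A - A| ≤ |A|² - |A| + 1, i.e. 9 ≤ |A - A| ≤ 21.
Note: 0 ∈ A - A always (from a - a). The set is symmetric: if d ∈ A - A then -d ∈ A - A.
Enumerate nonzero differences d = a - a' with a > a' (then include -d):
Positive differences: {1, 4, 5, 8, 9, 13}
Full difference set: {0} ∪ (positive diffs) ∪ (negative diffs).
|A - A| = 1 + 2·6 = 13 (matches direct enumeration: 13).

|A - A| = 13


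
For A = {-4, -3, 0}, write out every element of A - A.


A - A = {a - a' : a, a' ∈ A}.
Compute a - a' for each ordered pair (a, a'):
a = -4: -4--4=0, -4--3=-1, -4-0=-4
a = -3: -3--4=1, -3--3=0, -3-0=-3
a = 0: 0--4=4, 0--3=3, 0-0=0
Collecting distinct values (and noting 0 appears from a-a):
A - A = {-4, -3, -1, 0, 1, 3, 4}
|A - A| = 7

A - A = {-4, -3, -1, 0, 1, 3, 4}


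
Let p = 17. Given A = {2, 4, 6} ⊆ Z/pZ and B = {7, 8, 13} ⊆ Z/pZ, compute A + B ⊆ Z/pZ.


Work in Z/17Z: reduce every sum a + b modulo 17.
Enumerate all 9 pairs:
a = 2: 2+7=9, 2+8=10, 2+13=15
a = 4: 4+7=11, 4+8=12, 4+13=0
a = 6: 6+7=13, 6+8=14, 6+13=2
Distinct residues collected: {0, 2, 9, 10, 11, 12, 13, 14, 15}
|A + B| = 9 (out of 17 total residues).

A + B = {0, 2, 9, 10, 11, 12, 13, 14, 15}


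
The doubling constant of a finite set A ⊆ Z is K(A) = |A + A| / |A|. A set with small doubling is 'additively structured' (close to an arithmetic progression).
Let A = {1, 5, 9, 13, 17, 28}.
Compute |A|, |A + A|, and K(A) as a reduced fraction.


|A| = 6.
Compute A + A by enumerating all 36 pairs.
A + A = {2, 6, 10, 14, 18, 22, 26, 29, 30, 33, 34, 37, 41, 45, 56}, so |A + A| = 15.
K = |A + A| / |A| = 15/6 = 5/2 ≈ 2.5000.
Reference: AP of size 6 gives K = 11/6 ≈ 1.8333; a fully generic set of size 6 gives K ≈ 3.5000.

|A| = 6, |A + A| = 15, K = 15/6 = 5/2.


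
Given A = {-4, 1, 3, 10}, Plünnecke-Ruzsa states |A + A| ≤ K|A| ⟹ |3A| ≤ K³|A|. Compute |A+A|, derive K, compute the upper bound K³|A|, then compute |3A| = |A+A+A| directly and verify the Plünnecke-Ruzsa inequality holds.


|A| = 4.
Step 1: Compute A + A by enumerating all 16 pairs.
A + A = {-8, -3, -1, 2, 4, 6, 11, 13, 20}, so |A + A| = 9.
Step 2: Doubling constant K = |A + A|/|A| = 9/4 = 9/4 ≈ 2.2500.
Step 3: Plünnecke-Ruzsa gives |3A| ≤ K³·|A| = (2.2500)³ · 4 ≈ 45.5625.
Step 4: Compute 3A = A + A + A directly by enumerating all triples (a,b,c) ∈ A³; |3A| = 16.
Step 5: Check 16 ≤ 45.5625? Yes ✓.

K = 9/4, Plünnecke-Ruzsa bound K³|A| ≈ 45.5625, |3A| = 16, inequality holds.


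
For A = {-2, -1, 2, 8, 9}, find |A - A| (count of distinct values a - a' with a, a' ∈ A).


A - A = {a - a' : a, a' ∈ A}; |A| = 5.
Bounds: 2|A|-1 ≤ |A - A| ≤ |A|² - |A| + 1, i.e. 9 ≤ |A - A| ≤ 21.
Note: 0 ∈ A - A always (from a - a). The set is symmetric: if d ∈ A - A then -d ∈ A - A.
Enumerate nonzero differences d = a - a' with a > a' (then include -d):
Positive differences: {1, 3, 4, 6, 7, 9, 10, 11}
Full difference set: {0} ∪ (positive diffs) ∪ (negative diffs).
|A - A| = 1 + 2·8 = 17 (matches direct enumeration: 17).

|A - A| = 17


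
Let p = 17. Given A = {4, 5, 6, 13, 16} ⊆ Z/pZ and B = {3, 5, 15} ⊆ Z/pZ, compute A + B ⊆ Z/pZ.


Work in Z/17Z: reduce every sum a + b modulo 17.
Enumerate all 15 pairs:
a = 4: 4+3=7, 4+5=9, 4+15=2
a = 5: 5+3=8, 5+5=10, 5+15=3
a = 6: 6+3=9, 6+5=11, 6+15=4
a = 13: 13+3=16, 13+5=1, 13+15=11
a = 16: 16+3=2, 16+5=4, 16+15=14
Distinct residues collected: {1, 2, 3, 4, 7, 8, 9, 10, 11, 14, 16}
|A + B| = 11 (out of 17 total residues).

A + B = {1, 2, 3, 4, 7, 8, 9, 10, 11, 14, 16}


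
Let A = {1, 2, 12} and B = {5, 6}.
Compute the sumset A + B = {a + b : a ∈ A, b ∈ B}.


A + B = {a + b : a ∈ A, b ∈ B}.
Enumerate all |A|·|B| = 3·2 = 6 pairs (a, b) and collect distinct sums.
a = 1: 1+5=6, 1+6=7
a = 2: 2+5=7, 2+6=8
a = 12: 12+5=17, 12+6=18
Collecting distinct sums: A + B = {6, 7, 8, 17, 18}
|A + B| = 5

A + B = {6, 7, 8, 17, 18}


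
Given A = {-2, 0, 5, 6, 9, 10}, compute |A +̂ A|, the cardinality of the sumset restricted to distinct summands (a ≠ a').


Restricted sumset: A +̂ A = {a + a' : a ∈ A, a' ∈ A, a ≠ a'}.
Equivalently, take A + A and drop any sum 2a that is achievable ONLY as a + a for a ∈ A (i.e. sums representable only with equal summands).
Enumerate pairs (a, a') with a < a' (symmetric, so each unordered pair gives one sum; this covers all a ≠ a'):
  -2 + 0 = -2
  -2 + 5 = 3
  -2 + 6 = 4
  -2 + 9 = 7
  -2 + 10 = 8
  0 + 5 = 5
  0 + 6 = 6
  0 + 9 = 9
  0 + 10 = 10
  5 + 6 = 11
  5 + 9 = 14
  5 + 10 = 15
  6 + 9 = 15
  6 + 10 = 16
  9 + 10 = 19
Collected distinct sums: {-2, 3, 4, 5, 6, 7, 8, 9, 10, 11, 14, 15, 16, 19}
|A +̂ A| = 14
(Reference bound: |A +̂ A| ≥ 2|A| - 3 for |A| ≥ 2, with |A| = 6 giving ≥ 9.)

|A +̂ A| = 14
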